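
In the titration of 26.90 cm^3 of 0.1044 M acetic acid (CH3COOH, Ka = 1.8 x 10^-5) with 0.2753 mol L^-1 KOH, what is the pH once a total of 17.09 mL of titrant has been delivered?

12.63

n(acid) = 0.1044 x 0.02690 = 0.002808 mol; n(KOH) added = 0.2753 x 0.01709 = 0.004705 mol.
Base is in excess by 0.004705 - 0.002808 = 0.001897 mol in a total volume of 0.04399 L.
[OH^-] = 0.001897/0.04399 = 0.04311 M, so pOH = 1.37 and pH = 14.00 - 1.37 = 12.63.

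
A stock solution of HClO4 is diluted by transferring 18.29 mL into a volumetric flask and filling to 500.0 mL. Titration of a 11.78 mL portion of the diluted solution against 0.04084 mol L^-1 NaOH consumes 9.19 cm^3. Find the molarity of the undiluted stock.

0.871 M

n(NaOH) = 0.04084 x 0.009190 = 0.0003753 mol.
n(HClO4) in the aliquot = 0.0003753 mol.
[diluted HClO4] = 0.0003753 / 0.01178 = 0.03186 M.
Dilution factor = 500.0/18.29 = 27.34, so [stock] = 0.03186 x 27.34 = 0.871 M.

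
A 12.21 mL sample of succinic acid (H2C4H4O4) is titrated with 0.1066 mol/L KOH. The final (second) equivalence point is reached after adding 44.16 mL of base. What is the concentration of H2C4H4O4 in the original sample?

0.193 M

n(KOH) = 0.1066 x 0.04416 = 0.004707 mol.
At the final (second) equivalence point, 2 mol OH^- react per mol H2C4H4O4, so n(H2C4H4O4) = 0.004707 / 2 = 0.002354 mol.
[H2C4H4O4] = 0.002354 / 0.01221 L = 0.193 M.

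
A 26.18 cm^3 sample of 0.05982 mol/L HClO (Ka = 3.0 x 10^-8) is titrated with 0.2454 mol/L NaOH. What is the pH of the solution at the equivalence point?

10.10

n(HClO) = 0.05982 x 0.02618 = 0.001566 mol; V(NaOH) at equivalence = 0.001566/0.2454 = 0.006382 L.
At equivalence all the acid is converted to ClO-; total volume = 0.02618 + 0.006382 = 0.03256 L, so [ClO-] = 0.001566/0.03256 = 0.04810 M.
Kb = Kw/Ka = 1.0e-14 / 3.0 x 10^-8 = 3.33e-7.
[OH^-] = sqrt(Kb x [ClO-]) = sqrt(3.33e-7 x 0.04810) = 0.000127 M.
pOH = 3.90, so pH = 14.00 - 3.90 = 10.10.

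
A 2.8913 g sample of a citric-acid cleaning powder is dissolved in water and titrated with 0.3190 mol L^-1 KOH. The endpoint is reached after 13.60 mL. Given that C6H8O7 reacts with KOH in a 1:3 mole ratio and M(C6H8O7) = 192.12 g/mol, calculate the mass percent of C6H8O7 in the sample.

9.61%

n(KOH) = 0.3190 x 0.01360 = 0.004338 mol.
n(C6H8O7) = 0.004338 / 3 = 0.001446 mol.
mass of C6H8O7 = 0.001446 x 192.12 = 0.2778 g.
% purity = 0.2778 / 2.8913 x 100 = 9.61%.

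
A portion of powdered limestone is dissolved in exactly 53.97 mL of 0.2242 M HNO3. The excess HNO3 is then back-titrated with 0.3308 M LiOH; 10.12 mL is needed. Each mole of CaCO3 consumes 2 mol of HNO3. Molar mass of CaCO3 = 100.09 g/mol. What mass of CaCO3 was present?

0.438 g

Total n(HNO3) added = 0.2242 x 0.05397 = 0.01210 mol.
n(LiOH) used = 0.3308 x 0.01012 = 0.003348 mol, which equals the excess n(HNO3).
So n(HNO3) consumed by the sample = 0.01210 - 0.003348 = 0.008752 mol.
n(CaCO3) = 0.008752 / 2 = 0.004376 mol.
mass = 0.004376 mol x 100.09 g/mol = 0.438 g.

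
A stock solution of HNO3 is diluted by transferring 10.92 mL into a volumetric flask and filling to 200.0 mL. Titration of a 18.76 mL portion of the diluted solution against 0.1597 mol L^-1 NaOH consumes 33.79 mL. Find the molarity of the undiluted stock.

n(NaOH) = 0.1597 x 0.03379 = 0.005396 mol.
n(HNO3) in the aliquot = 0.005396 mol.
[diluted HNO3] = 0.005396 / 0.01876 = 0.2876 M.
Dilution factor = 200.0/10.92 = 18.32, so [stock] = 0.2876 x 18.32 = 5.27 M.

5.27 M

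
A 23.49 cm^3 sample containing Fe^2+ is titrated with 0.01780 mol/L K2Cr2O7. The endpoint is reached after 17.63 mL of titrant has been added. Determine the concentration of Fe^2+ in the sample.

0.0802 M

n(K2Cr2O7) = 0.01780 x 0.01763 = 0.0003138 mol.
From the balanced equation, 1 mol K2Cr2O7 reacts with 6 mol Fe^2+, so n(Fe^2+) = 0.0003138 x 6/1 = 0.001883 mol.
[Fe^2+] = 0.001883 / 0.02349 L = 0.0802 M.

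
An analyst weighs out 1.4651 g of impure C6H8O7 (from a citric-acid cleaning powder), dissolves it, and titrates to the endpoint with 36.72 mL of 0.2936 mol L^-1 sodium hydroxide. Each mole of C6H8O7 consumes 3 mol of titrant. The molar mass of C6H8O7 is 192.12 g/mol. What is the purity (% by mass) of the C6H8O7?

47.1%

n(NaOH) = 0.2936 x 0.03672 = 0.01078 mol.
n(C6H8O7) = 0.01078 / 3 = 0.003594 mol.
mass of C6H8O7 = 0.003594 x 192.12 = 0.6904 g.
% purity = 0.6904 / 1.4651 x 100 = 47.1%.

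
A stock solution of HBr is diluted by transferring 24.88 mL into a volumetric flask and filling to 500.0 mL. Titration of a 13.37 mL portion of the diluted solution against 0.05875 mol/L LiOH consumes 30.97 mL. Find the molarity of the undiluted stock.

2.73 M

n(LiOH) = 0.05875 x 0.03097 = 0.001819 mol.
n(HBr) in the aliquot = 0.001819 mol.
[diluted HBr] = 0.001819 / 0.01337 = 0.1361 M.
Dilution factor = 500.0/24.88 = 20.10, so [stock] = 0.1361 x 20.10 = 2.73 M.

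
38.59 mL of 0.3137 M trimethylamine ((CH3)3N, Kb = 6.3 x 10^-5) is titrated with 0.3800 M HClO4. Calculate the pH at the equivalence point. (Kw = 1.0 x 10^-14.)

5.28

n((CH3)3N) = 0.3137 x 0.03859 = 0.01211 mol; V(HClO4) at equivalence = 0.01211/0.3800 = 0.03186 L.
At equivalence the base is fully converted to (CH3)3NH+; total volume = 0.07045 L, so [(CH3)3NH+] = 0.01211/0.07045 = 0.1718 M.
Ka((CH3)3NH+) = Kw/Kb = 1.0e-14 / 6.3 x 10^-5 = 1.59e-10.
[H^+] = sqrt(Ka x [(CH3)3NH+]) = sqrt(1.59e-10 x 0.1718) = 5.22e-6 M.
pH = -log(5.22e-6) = 5.28.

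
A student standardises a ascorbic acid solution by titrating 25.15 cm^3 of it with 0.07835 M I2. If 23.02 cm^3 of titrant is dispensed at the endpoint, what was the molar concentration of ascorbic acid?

n(I2) = 0.07835 x 0.02302 = 0.001804 mol.
From the balanced equation, 1 mol I2 reacts with 1 mol ascorbic acid, so n(ascorbic acid) = 0.001804 x 1/1 = 0.001804 mol.
[ascorbic acid] = 0.001804 / 0.02515 L = 0.0717 M.

0.0717 M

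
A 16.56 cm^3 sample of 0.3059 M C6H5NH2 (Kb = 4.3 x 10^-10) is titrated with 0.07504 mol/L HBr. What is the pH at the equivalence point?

2.93

n(C6H5NH2) = 0.3059 x 0.01656 = 0.005066 mol; V(HBr) at equivalence = 0.005066/0.07504 = 0.06751 L.
At equivalence the base is fully converted to C6H5NH3+; total volume = 0.08407 L, so [C6H5NH3+] = 0.005066/0.08407 = 0.06026 M.
Ka(C6H5NH3+) = Kw/Kb = 1.0e-14 / 4.3 x 10^-10 = 2.33e-5.
[H^+] = sqrt(Ka x [C6H5NH3+]) = sqrt(2.33e-5 x 0.06026) = 0.00118 M.
pH = -log(0.00118) = 2.93.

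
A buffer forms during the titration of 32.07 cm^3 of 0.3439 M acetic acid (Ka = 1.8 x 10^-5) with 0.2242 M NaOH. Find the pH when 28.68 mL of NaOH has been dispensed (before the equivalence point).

4.89

Initial n(CH3COOH) = 0.3439 x 0.03207 = 0.01103 mol.
n(NaOH) added = 0.2242 x 0.02868 = 0.006430 mol, converting that many moles of CH3COOH to CH3COO-.
Remaining n(CH3COOH) = 0.004599 mol; n(CH3COO-) = 0.006430 mol.
By Henderson-Hasselbalch, pH = pKa + log([A^-]/[HA]) = 4.74 + log(0.006430/0.004599) = 4.74 + (+0.15) = 4.89.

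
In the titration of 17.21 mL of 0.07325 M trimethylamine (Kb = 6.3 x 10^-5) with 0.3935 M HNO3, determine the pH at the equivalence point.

5.50

n((CH3)3N) = 0.07325 x 0.01721 = 0.001261 mol; V(HNO3) at equivalence = 0.001261/0.3935 = 0.003204 L.
At equivalence the base is fully converted to (CH3)3NH+; total volume = 0.02041 L, so [(CH3)3NH+] = 0.001261/0.02041 = 0.06175 M.
Ka((CH3)3NH+) = Kw/Kb = 1.0e-14 / 6.3 x 10^-5 = 1.59e-10.
[H^+] = sqrt(Ka x [(CH3)3NH+]) = sqrt(1.59e-10 x 0.06175) = 3.13e-6 M.
pH = -log(3.13e-6) = 5.50.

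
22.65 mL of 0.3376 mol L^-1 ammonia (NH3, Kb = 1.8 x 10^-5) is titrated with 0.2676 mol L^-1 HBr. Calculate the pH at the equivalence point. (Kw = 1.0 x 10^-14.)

n(NH3) = 0.3376 x 0.02265 = 0.007647 mol; V(HBr) at equivalence = 0.007647/0.2676 = 0.02857 L.
At equivalence the base is fully converted to NH4+; total volume = 0.05122 L, so [NH4+] = 0.007647/0.05122 = 0.1493 M.
Ka(NH4+) = Kw/Kb = 1.0e-14 / 1.8 x 10^-5 = 5.56e-10.
[H^+] = sqrt(Ka x [NH4+]) = sqrt(5.56e-10 x 0.1493) = 9.11e-6 M.
pH = -log(9.11e-6) = 5.04.

5.04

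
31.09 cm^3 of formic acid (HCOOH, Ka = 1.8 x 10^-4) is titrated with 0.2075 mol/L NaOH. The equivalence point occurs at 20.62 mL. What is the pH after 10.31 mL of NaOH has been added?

3.74

10.31 mL is exactly half the equivalence volume (20.62/2), i.e. the half-equivalence point.
There, n(HA) = n(A^-), so pH = pKa = -log(1.8 x 10^-4) = 3.74.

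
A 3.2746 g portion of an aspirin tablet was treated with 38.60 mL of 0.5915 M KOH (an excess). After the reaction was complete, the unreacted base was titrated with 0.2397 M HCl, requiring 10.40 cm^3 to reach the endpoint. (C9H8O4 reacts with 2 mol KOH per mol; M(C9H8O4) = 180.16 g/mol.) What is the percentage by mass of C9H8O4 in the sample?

56.0%

Total n(KOH) added = 0.5915 x 0.03860 = 0.02283 mol.
n(HCl) used = 0.2397 x 0.01040 = 0.002493 mol, which equals the excess n(KOH).
So n(KOH) consumed by the sample = 0.02283 - 0.002493 = 0.02034 mol.
n(C9H8O4) = 0.02034 / 2 = 0.01017 mol.
mass C9H8O4 = 0.01017 x 180.16 = 1.832 g, so %C9H8O4 = 1.832/3.2746 x 100 = 56.0%.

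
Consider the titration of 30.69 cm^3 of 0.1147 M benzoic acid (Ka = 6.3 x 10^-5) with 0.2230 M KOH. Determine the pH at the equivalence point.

8.54

n(C6H5COOH) = 0.1147 x 0.03069 = 0.003520 mol; V(KOH) at equivalence = 0.003520/0.2230 = 0.01579 L.
At equivalence all the acid is converted to C6H5COO-; total volume = 0.03069 + 0.01579 = 0.04648 L, so [C6H5COO-] = 0.003520/0.04648 = 0.07574 M.
Kb = Kw/Ka = 1.0e-14 / 6.3 x 10^-5 = 1.59e-10.
[OH^-] = sqrt(Kb x [C6H5COO-]) = sqrt(1.59e-10 x 0.07574) = 3.47e-6 M.
pOH = 5.46, so pH = 14.00 - 5.46 = 8.54.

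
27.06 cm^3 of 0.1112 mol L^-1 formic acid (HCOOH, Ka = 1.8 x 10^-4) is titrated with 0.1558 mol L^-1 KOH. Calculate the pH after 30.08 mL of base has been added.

12.47

n(acid) = 0.1112 x 0.02706 = 0.003009 mol; n(KOH) added = 0.1558 x 0.03008 = 0.004686 mol.
Base is in excess by 0.004686 - 0.003009 = 0.001677 mol in a total volume of 0.05714 L.
[OH^-] = 0.001677/0.05714 = 0.02936 M, so pOH = 1.53 and pH = 14.00 - 1.53 = 12.47.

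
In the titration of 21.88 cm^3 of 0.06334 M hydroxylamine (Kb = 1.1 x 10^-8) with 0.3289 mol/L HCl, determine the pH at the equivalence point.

n(NH2OH) = 0.06334 x 0.02188 = 0.001386 mol; V(HCl) at equivalence = 0.001386/0.3289 = 0.004214 L.
At equivalence the base is fully converted to NH3OH+; total volume = 0.02609 L, so [NH3OH+] = 0.001386/0.02609 = 0.05311 M.
Ka(NH3OH+) = Kw/Kb = 1.0e-14 / 1.1 x 10^-8 = 9.09e-7.
[H^+] = sqrt(Ka x [NH3OH+]) = sqrt(9.09e-7 x 0.05311) = 0.000220 M.
pH = -log(0.000220) = 3.66.

3.66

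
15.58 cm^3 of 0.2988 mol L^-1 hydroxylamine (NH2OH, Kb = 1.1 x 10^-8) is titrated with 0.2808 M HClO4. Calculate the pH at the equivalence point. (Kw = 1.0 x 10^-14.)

n(NH2OH) = 0.2988 x 0.01558 = 0.004655 mol; V(HClO4) at equivalence = 0.004655/0.2808 = 0.01658 L.
At equivalence the base is fully converted to NH3OH+; total volume = 0.03216 L, so [NH3OH+] = 0.004655/0.03216 = 0.1448 M.
Ka(NH3OH+) = Kw/Kb = 1.0e-14 / 1.1 x 10^-8 = 9.09e-7.
[H^+] = sqrt(Ka x [NH3OH+]) = sqrt(9.09e-7 x 0.1448) = 0.000363 M.
pH = -log(0.000363) = 3.44.

3.44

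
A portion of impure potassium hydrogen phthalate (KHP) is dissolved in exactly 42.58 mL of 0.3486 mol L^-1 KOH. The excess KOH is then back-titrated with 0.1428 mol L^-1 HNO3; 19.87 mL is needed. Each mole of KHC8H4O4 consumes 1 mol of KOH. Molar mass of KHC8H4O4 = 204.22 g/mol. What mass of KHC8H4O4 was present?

Total n(KOH) added = 0.3486 x 0.04258 = 0.01484 mol.
n(HNO3) used = 0.1428 x 0.01987 = 0.002837 mol, which equals the excess n(KOH).
So n(KOH) consumed by the sample = 0.01484 - 0.002837 = 0.01201 mol.
n(KHC8H4O4) = 0.01201 / 1 = 0.01201 mol.
mass = 0.01201 mol x 204.22 g/mol = 2.45 g.

2.45 g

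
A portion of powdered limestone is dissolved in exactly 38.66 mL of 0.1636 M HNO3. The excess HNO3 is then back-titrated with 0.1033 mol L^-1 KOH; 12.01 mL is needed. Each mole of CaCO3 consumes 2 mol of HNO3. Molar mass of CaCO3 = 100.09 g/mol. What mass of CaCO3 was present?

Total n(HNO3) added = 0.1636 x 0.03866 = 0.006325 mol.
n(KOH) used = 0.1033 x 0.01201 = 0.001241 mol, which equals the excess n(HNO3).
So n(HNO3) consumed by the sample = 0.006325 - 0.001241 = 0.005084 mol.
n(CaCO3) = 0.005084 / 2 = 0.002542 mol.
mass = 0.002542 mol x 100.09 g/mol = 0.254 g.

0.254 g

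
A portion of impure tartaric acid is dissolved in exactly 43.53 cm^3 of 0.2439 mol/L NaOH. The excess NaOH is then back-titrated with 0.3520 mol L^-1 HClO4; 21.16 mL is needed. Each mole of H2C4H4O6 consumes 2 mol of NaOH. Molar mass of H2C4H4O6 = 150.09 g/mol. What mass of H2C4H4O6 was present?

0.238 g

Total n(NaOH) added = 0.2439 x 0.04353 = 0.01062 mol.
n(HClO4) used = 0.3520 x 0.02116 = 0.007448 mol, which equals the excess n(NaOH).
So n(NaOH) consumed by the sample = 0.01062 - 0.007448 = 0.003169 mol.
n(H2C4H4O6) = 0.003169 / 2 = 0.001584 mol.
mass = 0.001584 mol x 150.09 g/mol = 0.238 g.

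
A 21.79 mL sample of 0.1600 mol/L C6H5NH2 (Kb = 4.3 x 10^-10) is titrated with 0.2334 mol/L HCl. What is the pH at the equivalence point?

2.83

n(C6H5NH2) = 0.1600 x 0.02179 = 0.003486 mol; V(HCl) at equivalence = 0.003486/0.2334 = 0.01494 L.
At equivalence the base is fully converted to C6H5NH3+; total volume = 0.03673 L, so [C6H5NH3+] = 0.003486/0.03673 = 0.09493 M.
Ka(C6H5NH3+) = Kw/Kb = 1.0e-14 / 4.3 x 10^-10 = 2.33e-5.
[H^+] = sqrt(Ka x [C6H5NH3+]) = sqrt(2.33e-5 x 0.09493) = 0.00149 M.
pH = -log(0.00149) = 2.83.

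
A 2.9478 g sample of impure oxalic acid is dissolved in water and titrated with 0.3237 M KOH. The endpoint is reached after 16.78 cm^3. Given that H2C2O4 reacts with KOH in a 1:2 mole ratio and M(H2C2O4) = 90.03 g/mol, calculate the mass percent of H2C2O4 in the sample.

n(KOH) = 0.3237 x 0.01678 = 0.005432 mol.
n(H2C2O4) = 0.005432 / 2 = 0.002716 mol.
mass of H2C2O4 = 0.002716 x 90.03 = 0.2445 g.
% purity = 0.2445 / 2.9478 x 100 = 8.29%.

8.29%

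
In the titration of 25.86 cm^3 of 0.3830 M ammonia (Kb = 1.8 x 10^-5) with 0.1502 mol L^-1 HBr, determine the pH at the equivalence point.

n(NH3) = 0.3830 x 0.02586 = 0.009904 mol; V(HBr) at equivalence = 0.009904/0.1502 = 0.06594 L.
At equivalence the base is fully converted to NH4+; total volume = 0.09180 L, so [NH4+] = 0.009904/0.09180 = 0.1079 M.
Ka(NH4+) = Kw/Kb = 1.0e-14 / 1.8 x 10^-5 = 5.56e-10.
[H^+] = sqrt(Ka x [NH4+]) = sqrt(5.56e-10 x 0.1079) = 7.74e-6 M.
pH = -log(7.74e-6) = 5.11.

5.11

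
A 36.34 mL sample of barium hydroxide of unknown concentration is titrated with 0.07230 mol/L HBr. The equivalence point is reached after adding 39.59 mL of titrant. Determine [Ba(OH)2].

n(HBr) delivered = 0.07230 x 0.03959 = 0.002862 mol.
The reaction is 1 Ba(OH)2 + 2 HBr, so n(Ba(OH)2) = 0.002862 x 1/2 = 0.001431 mol.
[Ba(OH)2] = 0.001431 mol / 0.03634 L = 0.0394 M.

0.0394 M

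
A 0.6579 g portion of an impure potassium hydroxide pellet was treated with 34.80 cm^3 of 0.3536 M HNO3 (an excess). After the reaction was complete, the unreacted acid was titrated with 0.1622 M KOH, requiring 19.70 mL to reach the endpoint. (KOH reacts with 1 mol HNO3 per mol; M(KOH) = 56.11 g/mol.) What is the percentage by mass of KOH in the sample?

Total n(HNO3) added = 0.3536 x 0.03480 = 0.01231 mol.
n(KOH) used = 0.1622 x 0.01970 = 0.003195 mol, which equals the excess n(HNO3).
So n(HNO3) consumed by the sample = 0.01231 - 0.003195 = 0.009110 mol.
n(KOH) = 0.009110 / 1 = 0.009110 mol.
mass KOH = 0.009110 x 56.11 = 0.5112 g, so %KOH = 0.5112/0.6579 x 100 = 77.7%.

77.7%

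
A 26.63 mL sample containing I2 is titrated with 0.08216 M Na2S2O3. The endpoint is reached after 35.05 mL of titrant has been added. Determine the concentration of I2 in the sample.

0.0541 M

n(Na2S2O3) = 0.08216 x 0.03505 = 0.002880 mol.
From the balanced equation, 2 mol Na2S2O3 reacts with 1 mol I2, so n(I2) = 0.002880 x 1/2 = 0.001440 mol.
[I2] = 0.001440 / 0.02663 L = 0.0541 M.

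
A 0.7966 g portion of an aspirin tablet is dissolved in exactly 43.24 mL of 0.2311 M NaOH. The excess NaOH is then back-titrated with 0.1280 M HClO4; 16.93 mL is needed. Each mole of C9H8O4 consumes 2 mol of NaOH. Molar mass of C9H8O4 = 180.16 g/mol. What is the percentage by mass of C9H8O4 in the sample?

88.5%

Total n(NaOH) added = 0.2311 x 0.04324 = 0.009993 mol.
n(HClO4) used = 0.1280 x 0.01693 = 0.002167 mol, which equals the excess n(NaOH).
So n(NaOH) consumed by the sample = 0.009993 - 0.002167 = 0.007826 mol.
n(C9H8O4) = 0.007826 / 2 = 0.003913 mol.
mass C9H8O4 = 0.003913 x 180.16 = 0.7049 g, so %C9H8O4 = 0.7049/0.7966 x 100 = 88.5%.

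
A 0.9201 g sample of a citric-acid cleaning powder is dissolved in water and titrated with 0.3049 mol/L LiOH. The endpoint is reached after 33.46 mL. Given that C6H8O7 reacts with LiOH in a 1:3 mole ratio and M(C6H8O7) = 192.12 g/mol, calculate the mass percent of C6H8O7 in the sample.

n(LiOH) = 0.3049 x 0.03346 = 0.01020 mol.
n(C6H8O7) = 0.01020 / 3 = 0.003401 mol.
mass of C6H8O7 = 0.003401 x 192.12 = 0.6533 g.
% purity = 0.6533 / 0.9201 x 100 = 71.0%.

71.0%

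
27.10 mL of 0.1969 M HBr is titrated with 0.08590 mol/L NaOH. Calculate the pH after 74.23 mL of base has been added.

n(acid) = 0.1969 x 0.02710 = 0.005336 mol; n(NaOH) added = 0.08590 x 0.07423 = 0.006376 mol.
Base is in excess by 0.006376 - 0.005336 = 0.001040 mol in a total volume of 0.1013 L.
[OH^-] = 0.001040/0.1013 = 0.01027 M, so pOH = 1.99 and pH = 14.00 - 1.99 = 12.01.

12.01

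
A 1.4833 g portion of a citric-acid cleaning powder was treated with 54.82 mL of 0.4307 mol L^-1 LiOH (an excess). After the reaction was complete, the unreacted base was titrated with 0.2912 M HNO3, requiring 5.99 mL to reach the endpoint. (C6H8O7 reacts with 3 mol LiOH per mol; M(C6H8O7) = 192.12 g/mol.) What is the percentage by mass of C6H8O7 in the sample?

94.4%

Total n(LiOH) added = 0.4307 x 0.05482 = 0.02361 mol.
n(HNO3) used = 0.2912 x 0.005990 = 0.001744 mol, which equals the excess n(LiOH).
So n(LiOH) consumed by the sample = 0.02361 - 0.001744 = 0.02187 mol.
n(C6H8O7) = 0.02187 / 3 = 0.007289 mol.
mass C6H8O7 = 0.007289 x 192.12 = 1.400 g, so %C6H8O7 = 1.400/1.4833 x 100 = 94.4%.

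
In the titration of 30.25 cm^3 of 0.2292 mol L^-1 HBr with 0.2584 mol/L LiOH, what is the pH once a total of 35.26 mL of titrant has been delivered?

12.52

n(acid) = 0.2292 x 0.03025 = 0.006933 mol; n(LiOH) added = 0.2584 x 0.03526 = 0.009111 mol.
Base is in excess by 0.009111 - 0.006933 = 0.002178 mol in a total volume of 0.06551 L.
[OH^-] = 0.002178/0.06551 = 0.03325 M, so pOH = 1.48 and pH = 14.00 - 1.48 = 12.52.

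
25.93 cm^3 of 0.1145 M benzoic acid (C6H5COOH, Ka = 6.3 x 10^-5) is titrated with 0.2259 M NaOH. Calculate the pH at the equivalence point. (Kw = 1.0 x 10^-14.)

8.54

n(C6H5COOH) = 0.1145 x 0.02593 = 0.002969 mol; V(NaOH) at equivalence = 0.002969/0.2259 = 0.01314 L.
At equivalence all the acid is converted to C6H5COO-; total volume = 0.02593 + 0.01314 = 0.03907 L, so [C6H5COO-] = 0.002969/0.03907 = 0.07599 M.
Kb = Kw/Ka = 1.0e-14 / 6.3 x 10^-5 = 1.59e-10.
[OH^-] = sqrt(Kb x [C6H5COO-]) = sqrt(1.59e-10 x 0.07599) = 3.47e-6 M.
pOH = 5.46, so pH = 14.00 - 5.46 = 8.54.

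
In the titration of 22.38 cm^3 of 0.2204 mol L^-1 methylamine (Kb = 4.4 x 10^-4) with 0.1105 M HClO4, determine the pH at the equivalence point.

5.89

n(CH3NH2) = 0.2204 x 0.02238 = 0.004933 mol; V(HClO4) at equivalence = 0.004933/0.1105 = 0.04464 L.
At equivalence the base is fully converted to CH3NH3+; total volume = 0.06702 L, so [CH3NH3+] = 0.004933/0.06702 = 0.07360 M.
Ka(CH3NH3+) = Kw/Kb = 1.0e-14 / 4.4 x 10^-4 = 2.27e-11.
[H^+] = sqrt(Ka x [CH3NH3+]) = sqrt(2.27e-11 x 0.07360) = 1.29e-6 M.
pH = -log(1.29e-6) = 5.89.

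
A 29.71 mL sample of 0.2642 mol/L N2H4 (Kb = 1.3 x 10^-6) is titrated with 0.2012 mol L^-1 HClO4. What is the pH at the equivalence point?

n(N2H4) = 0.2642 x 0.02971 = 0.007849 mol; V(HClO4) at equivalence = 0.007849/0.2012 = 0.03901 L.
At equivalence the base is fully converted to N2H5+; total volume = 0.06872 L, so [N2H5+] = 0.007849/0.06872 = 0.1142 M.
Ka(N2H5+) = Kw/Kb = 1.0e-14 / 1.3 x 10^-6 = 7.69e-9.
[H^+] = sqrt(Ka x [N2H5+]) = sqrt(7.69e-9 x 0.1142) = 2.96e-5 M.
pH = -log(2.96e-5) = 4.53.

4.53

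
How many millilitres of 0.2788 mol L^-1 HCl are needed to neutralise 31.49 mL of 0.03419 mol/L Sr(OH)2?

n(Sr(OH)2) = 0.03419 mol/L x 0.03149 L = 0.001077 mol.
The neutralisation is 1 Sr(OH)2 : 2 HCl, so n(HCl) = 0.001077 x 2/1 = 0.002153 mol.
V(HCl) = 0.002153 / 0.2788 = 0.007723 L = 7.72 mL.

7.72 mL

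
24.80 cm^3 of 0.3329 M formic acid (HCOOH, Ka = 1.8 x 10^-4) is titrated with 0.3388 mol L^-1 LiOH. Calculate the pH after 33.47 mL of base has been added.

12.72

n(acid) = 0.3329 x 0.02480 = 0.008256 mol; n(LiOH) added = 0.3388 x 0.03347 = 0.01134 mol.
Base is in excess by 0.01134 - 0.008256 = 0.003084 mol in a total volume of 0.05827 L.
[OH^-] = 0.003084/0.05827 = 0.05292 M, so pOH = 1.28 and pH = 14.00 - 1.28 = 12.72.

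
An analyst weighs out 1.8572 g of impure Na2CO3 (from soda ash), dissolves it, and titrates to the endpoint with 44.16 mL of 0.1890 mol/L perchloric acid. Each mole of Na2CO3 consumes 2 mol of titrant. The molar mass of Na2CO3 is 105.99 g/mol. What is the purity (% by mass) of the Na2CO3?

23.8%

n(HClO4) = 0.1890 x 0.04416 = 0.008346 mol.
n(Na2CO3) = 0.008346 / 2 = 0.004173 mol.
mass of Na2CO3 = 0.004173 x 105.99 = 0.4423 g.
% purity = 0.4423 / 1.8572 x 100 = 23.8%.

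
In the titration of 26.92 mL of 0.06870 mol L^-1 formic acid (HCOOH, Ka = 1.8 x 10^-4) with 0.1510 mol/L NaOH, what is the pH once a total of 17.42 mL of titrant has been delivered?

n(acid) = 0.06870 x 0.02692 = 0.001849 mol; n(NaOH) added = 0.1510 x 0.01742 = 0.002630 mol.
Base is in excess by 0.002630 - 0.001849 = 0.0007810 mol in a total volume of 0.04434 L.
[OH^-] = 0.0007810/0.04434 = 0.01761 M, so pOH = 1.75 and pH = 14.00 - 1.75 = 12.25.

12.25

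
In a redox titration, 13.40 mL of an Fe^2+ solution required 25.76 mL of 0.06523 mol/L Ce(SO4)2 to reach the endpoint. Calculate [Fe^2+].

0.125 M

n(Ce(SO4)2) = 0.06523 x 0.02576 = 0.001680 mol.
From the balanced equation, 1 mol Ce(SO4)2 reacts with 1 mol Fe^2+, so n(Fe^2+) = 0.001680 x 1/1 = 0.001680 mol.
[Fe^2+] = 0.001680 / 0.01340 L = 0.125 M.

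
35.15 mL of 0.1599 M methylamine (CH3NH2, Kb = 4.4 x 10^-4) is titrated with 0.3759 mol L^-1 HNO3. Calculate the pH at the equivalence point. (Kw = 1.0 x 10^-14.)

5.80

n(CH3NH2) = 0.1599 x 0.03515 = 0.005620 mol; V(HNO3) at equivalence = 0.005620/0.3759 = 0.01495 L.
At equivalence the base is fully converted to CH3NH3+; total volume = 0.05010 L, so [CH3NH3+] = 0.005620/0.05010 = 0.1122 M.
Ka(CH3NH3+) = Kw/Kb = 1.0e-14 / 4.4 x 10^-4 = 2.27e-11.
[H^+] = sqrt(Ka x [CH3NH3+]) = sqrt(2.27e-11 x 0.1122) = 1.60e-6 M.
pH = -log(1.60e-6) = 5.80.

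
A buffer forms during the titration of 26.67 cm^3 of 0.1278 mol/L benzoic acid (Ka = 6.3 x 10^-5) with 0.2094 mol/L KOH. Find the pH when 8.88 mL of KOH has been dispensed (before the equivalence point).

4.28

Initial n(C6H5COOH) = 0.1278 x 0.02667 = 0.003408 mol.
n(KOH) added = 0.2094 x 0.008880 = 0.001859 mol, converting that many moles of C6H5COOH to C6H5COO-.
Remaining n(C6H5COOH) = 0.001549 mol; n(C6H5COO-) = 0.001859 mol.
By Henderson-Hasselbalch, pH = pKa + log([A^-]/[HA]) = 4.20 + log(0.001859/0.001549) = 4.20 + (+0.08) = 4.28.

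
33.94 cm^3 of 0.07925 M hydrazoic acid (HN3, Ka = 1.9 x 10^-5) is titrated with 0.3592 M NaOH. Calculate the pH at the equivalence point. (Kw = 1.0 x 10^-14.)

n(HN3) = 0.07925 x 0.03394 = 0.002690 mol; V(NaOH) at equivalence = 0.002690/0.3592 = 0.007488 L.
At equivalence all the acid is converted to N3-; total volume = 0.03394 + 0.007488 = 0.04143 L, so [N3-] = 0.002690/0.04143 = 0.06493 M.
Kb = Kw/Ka = 1.0e-14 / 1.9 x 10^-5 = 5.26e-10.
[OH^-] = sqrt(Kb x [N3-]) = sqrt(5.26e-10 x 0.06493) = 5.85e-6 M.
pOH = 5.23, so pH = 14.00 - 5.23 = 8.77.

8.77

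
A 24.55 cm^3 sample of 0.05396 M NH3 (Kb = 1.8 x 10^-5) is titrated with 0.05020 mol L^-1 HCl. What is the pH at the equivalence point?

5.42

n(NH3) = 0.05396 x 0.02455 = 0.001325 mol; V(HCl) at equivalence = 0.001325/0.05020 = 0.02639 L.
At equivalence the base is fully converted to NH4+; total volume = 0.05094 L, so [NH4+] = 0.001325/0.05094 = 0.02601 M.
Ka(NH4+) = Kw/Kb = 1.0e-14 / 1.8 x 10^-5 = 5.56e-10.
[H^+] = sqrt(Ka x [NH4+]) = sqrt(5.56e-10 x 0.02601) = 3.80e-6 M.
pH = -log(3.80e-6) = 5.42.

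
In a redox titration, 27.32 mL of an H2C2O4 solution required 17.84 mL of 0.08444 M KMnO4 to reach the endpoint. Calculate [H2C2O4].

n(KMnO4) = 0.08444 x 0.01784 = 0.001506 mol.
From the balanced equation, 2 mol KMnO4 reacts with 5 mol H2C2O4, so n(H2C2O4) = 0.001506 x 5/2 = 0.003766 mol.
[H2C2O4] = 0.003766 / 0.02732 L = 0.138 M.

0.138 M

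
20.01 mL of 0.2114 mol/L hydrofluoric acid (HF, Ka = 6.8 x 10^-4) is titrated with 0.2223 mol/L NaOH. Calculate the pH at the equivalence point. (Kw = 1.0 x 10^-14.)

8.10

n(HF) = 0.2114 x 0.02001 = 0.004230 mol; V(NaOH) at equivalence = 0.004230/0.2223 = 0.01903 L.
At equivalence all the acid is converted to F-; total volume = 0.02001 + 0.01903 = 0.03904 L, so [F-] = 0.004230/0.03904 = 0.1084 M.
Kb = Kw/Ka = 1.0e-14 / 6.8 x 10^-4 = 1.47e-11.
[OH^-] = sqrt(Kb x [F-]) = sqrt(1.47e-11 x 0.1084) = 1.26e-6 M.
pOH = 5.90, so pH = 14.00 - 5.90 = 8.10.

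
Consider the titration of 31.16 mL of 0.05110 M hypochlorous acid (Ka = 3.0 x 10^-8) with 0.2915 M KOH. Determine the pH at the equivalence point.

n(HClO) = 0.05110 x 0.03116 = 0.001592 mol; V(KOH) at equivalence = 0.001592/0.2915 = 0.005462 L.
At equivalence all the acid is converted to ClO-; total volume = 0.03116 + 0.005462 = 0.03662 L, so [ClO-] = 0.001592/0.03662 = 0.04348 M.
Kb = Kw/Ka = 1.0e-14 / 3.0 x 10^-8 = 3.33e-7.
[OH^-] = sqrt(Kb x [ClO-]) = sqrt(3.33e-7 x 0.04348) = 0.000120 M.
pOH = 3.92, so pH = 14.00 - 3.92 = 10.08.

10.08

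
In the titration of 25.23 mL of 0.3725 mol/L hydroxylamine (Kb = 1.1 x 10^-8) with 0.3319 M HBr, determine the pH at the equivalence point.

3.40

n(NH2OH) = 0.3725 x 0.02523 = 0.009398 mol; V(HBr) at equivalence = 0.009398/0.3319 = 0.02832 L.
At equivalence the base is fully converted to NH3OH+; total volume = 0.05355 L, so [NH3OH+] = 0.009398/0.05355 = 0.1755 M.
Ka(NH3OH+) = Kw/Kb = 1.0e-14 / 1.1 x 10^-8 = 9.09e-7.
[H^+] = sqrt(Ka x [NH3OH+]) = sqrt(9.09e-7 x 0.1755) = 0.000399 M.
pH = -log(0.000399) = 3.40.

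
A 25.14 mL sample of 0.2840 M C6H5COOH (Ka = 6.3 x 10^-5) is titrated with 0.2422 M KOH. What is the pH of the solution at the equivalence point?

n(C6H5COOH) = 0.2840 x 0.02514 = 0.007140 mol; V(KOH) at equivalence = 0.007140/0.2422 = 0.02948 L.
At equivalence all the acid is converted to C6H5COO-; total volume = 0.02514 + 0.02948 = 0.05462 L, so [C6H5COO-] = 0.007140/0.05462 = 0.1307 M.
Kb = Kw/Ka = 1.0e-14 / 6.3 x 10^-5 = 1.59e-10.
[OH^-] = sqrt(Kb x [C6H5COO-]) = sqrt(1.59e-10 x 0.1307) = 4.56e-6 M.
pOH = 5.34, so pH = 14.00 - 5.34 = 8.66.

8.66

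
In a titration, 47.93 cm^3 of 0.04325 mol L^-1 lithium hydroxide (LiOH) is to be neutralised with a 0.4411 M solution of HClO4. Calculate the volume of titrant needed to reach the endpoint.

n(LiOH) = 0.04325 mol/L x 0.04793 L = 0.002073 mol.
At equivalence n(HClO4) = n(LiOH) = 0.002073 mol.
V(HClO4) = 0.002073 / 0.4411 = 0.004700 L = 4.70 mL.

4.70 mL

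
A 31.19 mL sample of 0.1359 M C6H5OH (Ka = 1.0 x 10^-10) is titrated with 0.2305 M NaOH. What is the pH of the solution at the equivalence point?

11.47

n(C6H5OH) = 0.1359 x 0.03119 = 0.004239 mol; V(NaOH) at equivalence = 0.004239/0.2305 = 0.01839 L.
At equivalence all the acid is converted to C6H5O-; total volume = 0.03119 + 0.01839 = 0.04958 L, so [C6H5O-] = 0.004239/0.04958 = 0.08549 M.
Kb = Kw/Ka = 1.0e-14 / 1.0 x 10^-10 = 0.000100.
[OH^-] = sqrt(Kb x [C6H5O-]) = sqrt(0.000100 x 0.08549) = 0.00292 M.
pOH = 2.53, so pH = 14.00 - 2.53 = 11.47.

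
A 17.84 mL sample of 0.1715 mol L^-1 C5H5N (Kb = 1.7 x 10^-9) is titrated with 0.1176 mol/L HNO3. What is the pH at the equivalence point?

3.19

n(C5H5N) = 0.1715 x 0.01784 = 0.003060 mol; V(HNO3) at equivalence = 0.003060/0.1176 = 0.02602 L.
At equivalence the base is fully converted to C5H5NH+; total volume = 0.04386 L, so [C5H5NH+] = 0.003060/0.04386 = 0.06976 M.
Ka(C5H5NH+) = Kw/Kb = 1.0e-14 / 1.7 x 10^-9 = 5.88e-6.
[H^+] = sqrt(Ka x [C5H5NH+]) = sqrt(5.88e-6 x 0.06976) = 0.000641 M.
pH = -log(0.000641) = 3.19.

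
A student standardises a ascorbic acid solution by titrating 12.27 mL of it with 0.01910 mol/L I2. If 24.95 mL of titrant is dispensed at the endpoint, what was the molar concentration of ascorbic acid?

n(I2) = 0.01910 x 0.02495 = 0.0004765 mol.
From the balanced equation, 1 mol I2 reacts with 1 mol ascorbic acid, so n(ascorbic acid) = 0.0004765 x 1/1 = 0.0004765 mol.
[ascorbic acid] = 0.0004765 / 0.01227 L = 0.0388 M.

0.0388 M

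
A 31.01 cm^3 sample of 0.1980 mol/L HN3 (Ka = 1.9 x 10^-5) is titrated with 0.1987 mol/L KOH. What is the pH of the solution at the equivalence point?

n(HN3) = 0.1980 x 0.03101 = 0.006140 mol; V(KOH) at equivalence = 0.006140/0.1987 = 0.03090 L.
At equivalence all the acid is converted to N3-; total volume = 0.03101 + 0.03090 = 0.06191 L, so [N3-] = 0.006140/0.06191 = 0.09917 M.
Kb = Kw/Ka = 1.0e-14 / 1.9 x 10^-5 = 5.26e-10.
[OH^-] = sqrt(Kb x [N3-]) = sqrt(5.26e-10 x 0.09917) = 7.22e-6 M.
pOH = 5.14, so pH = 14.00 - 5.14 = 8.86.

8.86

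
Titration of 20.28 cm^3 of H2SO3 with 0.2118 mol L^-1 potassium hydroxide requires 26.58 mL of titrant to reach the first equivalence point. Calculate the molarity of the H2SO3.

n(KOH) = 0.2118 x 0.02658 = 0.005630 mol.
At the first equivalence point, 1 mol OH^- react per mol H2SO3, so n(H2SO3) = 0.005630 / 1 = 0.005630 mol.
[H2SO3] = 0.005630 / 0.02028 L = 0.278 M.

0.278 M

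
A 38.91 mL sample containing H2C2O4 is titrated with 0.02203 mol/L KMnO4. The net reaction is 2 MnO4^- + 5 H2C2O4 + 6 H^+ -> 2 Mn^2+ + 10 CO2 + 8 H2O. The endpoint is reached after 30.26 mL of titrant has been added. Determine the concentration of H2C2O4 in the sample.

n(KMnO4) = 0.02203 x 0.03026 = 0.0006666 mol.
From the balanced equation, 2 mol KMnO4 reacts with 5 mol H2C2O4, so n(H2C2O4) = 0.0006666 x 5/2 = 0.001667 mol.
[H2C2O4] = 0.001667 / 0.03891 L = 0.0428 M.

0.0428 M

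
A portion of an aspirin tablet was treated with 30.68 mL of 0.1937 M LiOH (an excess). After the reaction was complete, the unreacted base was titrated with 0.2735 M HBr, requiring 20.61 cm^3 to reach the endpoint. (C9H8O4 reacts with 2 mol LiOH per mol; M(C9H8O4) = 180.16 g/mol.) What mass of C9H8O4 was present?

0.0276 g

Total n(LiOH) added = 0.1937 x 0.03068 = 0.005943 mol.
n(HBr) used = 0.2735 x 0.02061 = 0.005637 mol, which equals the excess n(LiOH).
So n(LiOH) consumed by the sample = 0.005943 - 0.005637 = 0.0003059 mol.
n(C9H8O4) = 0.0003059 / 2 = 0.0001529 mol.
mass = 0.0001529 mol x 180.16 g/mol = 0.0276 g.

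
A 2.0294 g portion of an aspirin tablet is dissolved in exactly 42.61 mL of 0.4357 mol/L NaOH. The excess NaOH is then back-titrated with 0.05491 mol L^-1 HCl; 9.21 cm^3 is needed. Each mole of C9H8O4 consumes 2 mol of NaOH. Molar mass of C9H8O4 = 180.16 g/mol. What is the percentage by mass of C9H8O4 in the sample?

80.2%

Total n(NaOH) added = 0.4357 x 0.04261 = 0.01857 mol.
n(HCl) used = 0.05491 x 0.009210 = 0.0005057 mol, which equals the excess n(NaOH).
So n(NaOH) consumed by the sample = 0.01857 - 0.0005057 = 0.01806 mol.
n(C9H8O4) = 0.01806 / 2 = 0.009030 mol.
mass C9H8O4 = 0.009030 x 180.16 = 1.627 g, so %C9H8O4 = 1.627/2.0294 x 100 = 80.2%.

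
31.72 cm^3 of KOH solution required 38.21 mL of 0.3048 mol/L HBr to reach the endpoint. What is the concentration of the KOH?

n(HBr) delivered = 0.3048 x 0.03821 = 0.01165 mol.
For a 1:1 reaction, n(KOH) = 0.01165 mol.
[KOH] = 0.01165 mol / 0.03172 L = 0.367 M.

0.367 M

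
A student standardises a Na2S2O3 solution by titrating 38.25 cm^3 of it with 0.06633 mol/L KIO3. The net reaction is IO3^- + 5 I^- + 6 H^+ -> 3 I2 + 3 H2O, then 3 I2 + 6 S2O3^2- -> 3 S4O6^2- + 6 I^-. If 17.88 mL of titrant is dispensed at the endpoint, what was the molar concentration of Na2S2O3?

n(KIO3) = 0.06633 x 0.01788 = 0.001186 mol.
From the balanced equation, 1 mol KIO3 reacts with 6 mol Na2S2O3, so n(Na2S2O3) = 0.001186 x 6/1 = 0.007116 mol.
[Na2S2O3] = 0.007116 / 0.03825 L = 0.186 M.

0.186 M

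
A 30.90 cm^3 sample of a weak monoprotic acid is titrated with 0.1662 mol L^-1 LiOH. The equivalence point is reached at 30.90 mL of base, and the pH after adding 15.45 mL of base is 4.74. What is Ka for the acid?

15.45 mL is half of the equivalence volume, so this is the half-equivalence point where [HA] = [A^-].
At half-equivalence pH = pKa, so pKa = 4.74.
Ka = 10^(-4.74) = 1.8 x 10^-5.

1.8 x 10^-5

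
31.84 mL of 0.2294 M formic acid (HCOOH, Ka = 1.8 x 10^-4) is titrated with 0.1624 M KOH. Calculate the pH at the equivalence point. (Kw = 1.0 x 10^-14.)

8.36

n(HCOOH) = 0.2294 x 0.03184 = 0.007304 mol; V(KOH) at equivalence = 0.007304/0.1624 = 0.04498 L.
At equivalence all the acid is converted to HCOO-; total volume = 0.03184 + 0.04498 = 0.07682 L, so [HCOO-] = 0.007304/0.07682 = 0.09509 M.
Kb = Kw/Ka = 1.0e-14 / 1.8 x 10^-4 = 5.56e-11.
[OH^-] = sqrt(Kb x [HCOO-]) = sqrt(5.56e-11 x 0.09509) = 2.30e-6 M.
pOH = 5.64, so pH = 14.00 - 5.64 = 8.36.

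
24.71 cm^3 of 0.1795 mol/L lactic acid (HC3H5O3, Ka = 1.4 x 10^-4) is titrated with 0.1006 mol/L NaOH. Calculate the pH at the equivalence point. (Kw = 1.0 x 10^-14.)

8.33

n(HC3H5O3) = 0.1795 x 0.02471 = 0.004435 mol; V(NaOH) at equivalence = 0.004435/0.1006 = 0.04409 L.
At equivalence all the acid is converted to C3H5O3-; total volume = 0.02471 + 0.04409 = 0.06880 L, so [C3H5O3-] = 0.004435/0.06880 = 0.06447 M.
Kb = Kw/Ka = 1.0e-14 / 1.4 x 10^-4 = 7.14e-11.
[OH^-] = sqrt(Kb x [C3H5O3-]) = sqrt(7.14e-11 x 0.06447) = 2.15e-6 M.
pOH = 5.67, so pH = 14.00 - 5.67 = 8.33.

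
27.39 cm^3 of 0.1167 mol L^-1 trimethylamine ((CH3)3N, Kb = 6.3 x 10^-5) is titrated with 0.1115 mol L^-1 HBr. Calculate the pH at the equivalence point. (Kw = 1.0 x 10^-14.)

n((CH3)3N) = 0.1167 x 0.02739 = 0.003196 mol; V(HBr) at equivalence = 0.003196/0.1115 = 0.02867 L.
At equivalence the base is fully converted to (CH3)3NH+; total volume = 0.05606 L, so [(CH3)3NH+] = 0.003196/0.05606 = 0.05702 M.
Ka((CH3)3NH+) = Kw/Kb = 1.0e-14 / 6.3 x 10^-5 = 1.59e-10.
[H^+] = sqrt(Ka x [(CH3)3NH+]) = sqrt(1.59e-10 x 0.05702) = 3.01e-6 M.
pH = -log(3.01e-6) = 5.52.

5.52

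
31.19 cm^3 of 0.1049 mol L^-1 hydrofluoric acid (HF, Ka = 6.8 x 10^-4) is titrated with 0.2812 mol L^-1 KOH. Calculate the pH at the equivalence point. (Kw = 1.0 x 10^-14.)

n(HF) = 0.1049 x 0.03119 = 0.003272 mol; V(KOH) at equivalence = 0.003272/0.2812 = 0.01164 L.
At equivalence all the acid is converted to F-; total volume = 0.03119 + 0.01164 = 0.04283 L, so [F-] = 0.003272/0.04283 = 0.07640 M.
Kb = Kw/Ka = 1.0e-14 / 6.8 x 10^-4 = 1.47e-11.
[OH^-] = sqrt(Kb x [F-]) = sqrt(1.47e-11 x 0.07640) = 1.06e-6 M.
pOH = 5.97, so pH = 14.00 - 5.97 = 8.03.

8.03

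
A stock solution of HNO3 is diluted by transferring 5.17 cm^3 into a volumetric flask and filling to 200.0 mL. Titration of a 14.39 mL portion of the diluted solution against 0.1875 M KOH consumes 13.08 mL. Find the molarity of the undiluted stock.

6.59 M

n(KOH) = 0.1875 x 0.01308 = 0.002453 mol.
n(HNO3) in the aliquot = 0.002453 mol.
[diluted HNO3] = 0.002453 / 0.01439 = 0.1704 M.
Dilution factor = 200.0/5.170 = 38.68, so [stock] = 0.1704 x 38.68 = 6.59 M.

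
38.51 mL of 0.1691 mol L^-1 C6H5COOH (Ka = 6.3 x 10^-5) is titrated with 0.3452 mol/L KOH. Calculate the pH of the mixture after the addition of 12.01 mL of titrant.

Initial n(C6H5COOH) = 0.1691 x 0.03851 = 0.006512 mol.
n(KOH) added = 0.3452 x 0.01201 = 0.004146 mol, converting that many moles of C6H5COOH to C6H5COO-.
Remaining n(C6H5COOH) = 0.002366 mol; n(C6H5COO-) = 0.004146 mol.
By Henderson-Hasselbalch, pH = pKa + log([A^-]/[HA]) = 4.20 + log(0.004146/0.002366) = 4.20 + (+0.24) = 4.44.

4.44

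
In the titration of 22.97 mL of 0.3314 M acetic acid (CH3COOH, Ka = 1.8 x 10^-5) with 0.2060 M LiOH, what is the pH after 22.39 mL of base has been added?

4.93

Initial n(CH3COOH) = 0.3314 x 0.02297 = 0.007612 mol.
n(LiOH) added = 0.2060 x 0.02239 = 0.004612 mol, converting that many moles of CH3COOH to CH3COO-.
Remaining n(CH3COOH) = 0.003000 mol; n(CH3COO-) = 0.004612 mol.
By Henderson-Hasselbalch, pH = pKa + log([A^-]/[HA]) = 4.74 + log(0.004612/0.003000) = 4.74 + (+0.19) = 4.93.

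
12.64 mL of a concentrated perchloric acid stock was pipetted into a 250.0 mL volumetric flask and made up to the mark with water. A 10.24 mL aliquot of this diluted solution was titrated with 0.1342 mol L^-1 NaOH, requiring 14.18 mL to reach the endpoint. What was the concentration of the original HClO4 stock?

n(NaOH) = 0.1342 x 0.01418 = 0.001903 mol.
n(HClO4) in the aliquot = 0.001903 mol.
[diluted HClO4] = 0.001903 / 0.01024 = 0.1858 M.
Dilution factor = 250.0/12.64 = 19.78, so [stock] = 0.1858 x 19.78 = 3.68 M.

3.68 M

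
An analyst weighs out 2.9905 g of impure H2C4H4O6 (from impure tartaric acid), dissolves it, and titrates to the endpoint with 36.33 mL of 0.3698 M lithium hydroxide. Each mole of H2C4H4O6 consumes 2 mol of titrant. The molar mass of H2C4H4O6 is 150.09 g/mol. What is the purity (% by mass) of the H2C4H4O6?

33.7%

n(LiOH) = 0.3698 x 0.03633 = 0.01343 mol.
n(H2C4H4O6) = 0.01343 / 2 = 0.006717 mol.
mass of H2C4H4O6 = 0.006717 x 150.09 = 1.008 g.
% purity = 1.008 / 2.9905 x 100 = 33.7%.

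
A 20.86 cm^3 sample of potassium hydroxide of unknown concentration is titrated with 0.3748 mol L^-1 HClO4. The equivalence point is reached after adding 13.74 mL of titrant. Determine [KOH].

n(HClO4) delivered = 0.3748 x 0.01374 = 0.005150 mol.
For a 1:1 reaction, n(KOH) = 0.005150 mol.
[KOH] = 0.005150 mol / 0.02086 L = 0.247 M.

0.247 M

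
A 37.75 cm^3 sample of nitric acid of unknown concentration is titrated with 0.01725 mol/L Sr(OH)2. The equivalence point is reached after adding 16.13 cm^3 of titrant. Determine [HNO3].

0.0147 M

n(Sr(OH)2) delivered = 0.01725 x 0.01613 = 0.0002782 mol.
The reaction is 2 HNO3 + 1 Sr(OH)2, so n(HNO3) = 0.0002782 x 2/1 = 0.0005565 mol.
[HNO3] = 0.0005565 mol / 0.03775 L = 0.0147 M.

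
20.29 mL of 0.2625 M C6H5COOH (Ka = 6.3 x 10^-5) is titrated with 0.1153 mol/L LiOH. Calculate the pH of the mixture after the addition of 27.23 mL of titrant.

Initial n(C6H5COOH) = 0.2625 x 0.02029 = 0.005326 mol.
n(LiOH) added = 0.1153 x 0.02723 = 0.003140 mol, converting that many moles of C6H5COOH to C6H5COO-.
Remaining n(C6H5COOH) = 0.002187 mol; n(C6H5COO-) = 0.003140 mol.
By Henderson-Hasselbalch, pH = pKa + log([A^-]/[HA]) = 4.20 + log(0.003140/0.002187) = 4.20 + (+0.16) = 4.36.

4.36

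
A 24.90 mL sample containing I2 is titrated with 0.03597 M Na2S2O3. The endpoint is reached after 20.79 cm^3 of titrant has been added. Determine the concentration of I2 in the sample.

n(Na2S2O3) = 0.03597 x 0.02079 = 0.0007478 mol.
From the balanced equation, 2 mol Na2S2O3 reacts with 1 mol I2, so n(I2) = 0.0007478 x 1/2 = 0.0003739 mol.
[I2] = 0.0003739 / 0.02490 L = 0.0150 M.

0.0150 M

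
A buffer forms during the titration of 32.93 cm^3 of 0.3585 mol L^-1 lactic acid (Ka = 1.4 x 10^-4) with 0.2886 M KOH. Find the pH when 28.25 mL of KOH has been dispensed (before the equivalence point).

Initial n(HC3H5O3) = 0.3585 x 0.03293 = 0.01181 mol.
n(KOH) added = 0.2886 x 0.02825 = 0.008153 mol, converting that many moles of HC3H5O3 to C3H5O3-.
Remaining n(HC3H5O3) = 0.003652 mol; n(C3H5O3-) = 0.008153 mol.
By Henderson-Hasselbalch, pH = pKa + log([A^-]/[HA]) = 3.85 + log(0.008153/0.003652) = 3.85 + (+0.35) = 4.20.

4.20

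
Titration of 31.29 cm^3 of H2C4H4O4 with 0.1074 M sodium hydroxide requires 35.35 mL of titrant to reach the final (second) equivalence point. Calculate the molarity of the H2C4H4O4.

n(NaOH) = 0.1074 x 0.03535 = 0.003797 mol.
At the final (second) equivalence point, 2 mol OH^- react per mol H2C4H4O4, so n(H2C4H4O4) = 0.003797 / 2 = 0.001898 mol.
[H2C4H4O4] = 0.001898 / 0.03129 L = 0.0607 M.

0.0607 M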